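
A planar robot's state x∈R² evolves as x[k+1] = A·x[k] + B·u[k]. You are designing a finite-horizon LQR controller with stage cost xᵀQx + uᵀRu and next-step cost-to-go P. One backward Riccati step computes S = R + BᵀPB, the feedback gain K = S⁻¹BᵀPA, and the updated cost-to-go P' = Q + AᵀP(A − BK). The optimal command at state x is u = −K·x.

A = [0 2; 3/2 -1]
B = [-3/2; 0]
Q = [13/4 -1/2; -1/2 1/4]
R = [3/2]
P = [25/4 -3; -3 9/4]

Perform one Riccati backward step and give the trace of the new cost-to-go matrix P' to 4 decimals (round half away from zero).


BᵀP = [-9.3750 4.5000]
S = R + BᵀPB = [3/2] + [14.0625] = [15.5625]
BᵀPA = [6.7500 -23.2500]
K = S⁻¹·BᵀPA = [0.4337 -1.4940]
A−BK = [0.6506 -0.2410; 1.5000 -1.0000]
AᵀP(A−BK) = [2.1348 -2.2907; -2.2907 4.5151]
P' = Q + AᵀP(A−BK) = [5.3848 -2.7907; -2.7907 4.7651]
tr(P') = 10.1498

10.1498


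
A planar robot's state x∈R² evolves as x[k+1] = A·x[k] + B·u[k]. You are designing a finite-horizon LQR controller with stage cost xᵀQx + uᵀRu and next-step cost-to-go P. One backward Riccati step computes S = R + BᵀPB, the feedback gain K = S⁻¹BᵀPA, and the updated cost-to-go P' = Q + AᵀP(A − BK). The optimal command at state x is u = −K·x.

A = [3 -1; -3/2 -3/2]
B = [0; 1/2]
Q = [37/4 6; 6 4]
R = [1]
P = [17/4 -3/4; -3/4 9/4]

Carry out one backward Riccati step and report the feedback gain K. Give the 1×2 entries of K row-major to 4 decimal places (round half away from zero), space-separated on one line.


-1.8000 -0.8400

BᵀP = [-0.3750 1.1250]
S = R + BᵀPB = [1] + [0.5625] = [1.5625]
BᵀPA = [-2.8125 -1.3125]
K = S⁻¹·BᵀPA = [-1.8000 -0.8400]
A−BK = [3.0000 -1.0000; -0.6000 -1.0800]
AᵀP(A−BK) = [45.0000 -7.8000; -7.8000 5.9600]
P' = Q + AᵀP(A−BK) = [54.2500 -1.8000; -1.8000 9.9600]
tr(P') = 64.2100


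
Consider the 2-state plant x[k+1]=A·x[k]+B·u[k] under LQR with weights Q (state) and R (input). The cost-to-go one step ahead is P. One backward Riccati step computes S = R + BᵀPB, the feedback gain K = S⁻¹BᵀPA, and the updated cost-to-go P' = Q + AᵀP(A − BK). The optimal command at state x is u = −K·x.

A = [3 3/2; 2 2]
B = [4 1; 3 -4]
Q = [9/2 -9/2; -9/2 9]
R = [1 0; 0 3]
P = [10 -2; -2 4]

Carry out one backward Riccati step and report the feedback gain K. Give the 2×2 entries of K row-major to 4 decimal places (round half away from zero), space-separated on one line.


BᵀP = [34.0000 4.0000; 18.0000 -18.0000]
S = R + BᵀPB = [1 0; 0 3] + [148.0000 18.0000; 18.0000 90.0000] = [149.0000 18.0000; 18.0000 93.0000]
BᵀPA = [110.0000 59.0000; 18.0000 -9.0000]
K = S⁻¹·BᵀPA = [0.7320 0.4174; 0.0519 -0.1776]
A−BK = [0.0202 0.0079; 0.0115 0.0375]
AᵀP(A−BK) = [0.5476 0.2795; 0.2795 0.2739]
P' = Q + AᵀP(A−BK) = [5.0476 -4.2205; -4.2205 9.2739]
tr(P') = 14.3214

0.7320 0.4174 0.0519 -0.1776


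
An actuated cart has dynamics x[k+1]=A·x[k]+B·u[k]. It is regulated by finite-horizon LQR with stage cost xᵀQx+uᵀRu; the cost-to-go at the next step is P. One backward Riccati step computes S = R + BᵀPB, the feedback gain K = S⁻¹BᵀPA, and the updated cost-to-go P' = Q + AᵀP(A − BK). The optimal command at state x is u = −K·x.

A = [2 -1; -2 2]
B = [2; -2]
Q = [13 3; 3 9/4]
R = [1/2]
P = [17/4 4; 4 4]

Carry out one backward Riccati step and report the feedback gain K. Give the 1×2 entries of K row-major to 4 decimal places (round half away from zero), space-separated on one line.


0.6667 -0.3333

BᵀP = [0.5000 0.0000]
S = R + BᵀPB = [1/2] + [1.0000] = [1.5000]
BᵀPA = [1.0000 -0.5000]
K = S⁻¹·BᵀPA = [0.6667 -0.3333]
A−BK = [0.6667 -0.3333; -0.6667 1.3333]
AᵀP(A−BK) = [0.3333 -0.1667; -0.1667 4.0833]
P' = Q + AᵀP(A−BK) = [13.3333 2.8333; 2.8333 6.3333]
tr(P') = 19.6667


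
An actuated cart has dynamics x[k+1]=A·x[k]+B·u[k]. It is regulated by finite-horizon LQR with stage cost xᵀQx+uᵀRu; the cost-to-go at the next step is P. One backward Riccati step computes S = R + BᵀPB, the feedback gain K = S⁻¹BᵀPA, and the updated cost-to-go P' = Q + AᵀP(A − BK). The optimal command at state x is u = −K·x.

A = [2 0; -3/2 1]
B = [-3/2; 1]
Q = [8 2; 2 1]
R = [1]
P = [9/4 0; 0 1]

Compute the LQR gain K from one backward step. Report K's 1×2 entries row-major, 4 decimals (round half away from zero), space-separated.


-1.1681 0.1416

BᵀP = [-3.3750 1.0000]
S = R + BᵀPB = [1] + [6.0625] = [7.0625]
BᵀPA = [-8.2500 1.0000]
K = S⁻¹·BᵀPA = [-1.1681 0.1416]
A−BK = [0.2478 0.2124; -0.3319 0.8584]
AᵀP(A−BK) = [1.6128 -0.3319; -0.3319 0.8584]
P' = Q + AᵀP(A−BK) = [9.6128 1.6681; 1.6681 1.8584]
tr(P') = 11.4712


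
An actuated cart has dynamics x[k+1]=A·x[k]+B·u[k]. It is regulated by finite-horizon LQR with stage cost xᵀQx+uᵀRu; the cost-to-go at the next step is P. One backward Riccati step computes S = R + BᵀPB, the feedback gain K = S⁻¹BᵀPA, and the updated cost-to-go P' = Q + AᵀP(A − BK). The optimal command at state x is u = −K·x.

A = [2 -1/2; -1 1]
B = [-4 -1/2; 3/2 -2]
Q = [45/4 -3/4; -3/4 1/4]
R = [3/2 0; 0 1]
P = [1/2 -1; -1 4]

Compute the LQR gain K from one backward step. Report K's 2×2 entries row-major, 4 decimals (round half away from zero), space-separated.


BᵀP = [-3.5000 10.0000; 1.7500 -7.5000]
S = R + BᵀPB = [3/2 0; 0 1] + [29.0000 -18.2500; -18.2500 14.1250] = [30.5000 -18.2500; -18.2500 15.1250]
BᵀPA = [-17.0000 11.7500; 11.0000 -8.3750]
K = S⁻¹·BᵀPA = [-0.4396 0.1940; 0.1969 -0.3197]
A−BK = [0.3402 0.1160; 0.0531 0.0697]
AᵀP(A−BK) = [0.3616 -0.1862; -0.1862 0.1686]
P' = Q + AᵀP(A−BK) = [11.6116 -0.9362; -0.9362 0.4186]
tr(P') = 12.0302

-0.4396 0.1940 0.1969 -0.3197


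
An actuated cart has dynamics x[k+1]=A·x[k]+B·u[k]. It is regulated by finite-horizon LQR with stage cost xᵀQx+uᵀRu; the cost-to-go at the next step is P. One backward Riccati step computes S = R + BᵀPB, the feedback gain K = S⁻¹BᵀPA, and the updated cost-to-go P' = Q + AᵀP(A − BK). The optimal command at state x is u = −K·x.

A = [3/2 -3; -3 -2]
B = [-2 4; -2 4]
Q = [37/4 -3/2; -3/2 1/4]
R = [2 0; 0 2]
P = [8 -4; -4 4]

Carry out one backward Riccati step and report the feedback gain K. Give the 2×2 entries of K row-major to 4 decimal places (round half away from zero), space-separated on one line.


-0.1463 0.2927 0.2927 -0.5854

BᵀP = [-8.0000 0.0000; 16.0000 0.0000]
S = R + BᵀPB = [2 0; 0 2] + [16.0000 -32.0000; -32.0000 64.0000] = [18.0000 -32.0000; -32.0000 66.0000]
BᵀPA = [-12.0000 24.0000; 24.0000 -48.0000]
K = S⁻¹·BᵀPA = [-0.1463 0.2927; 0.2927 -0.5854]
A−BK = [0.0366 -0.0732; -4.4634 0.9268]
AᵀP(A−BK) = [81.2195 -18.4390; -18.4390 4.8780]
P' = Q + AᵀP(A−BK) = [90.4695 -19.9390; -19.9390 5.1280]
tr(P') = 95.5976


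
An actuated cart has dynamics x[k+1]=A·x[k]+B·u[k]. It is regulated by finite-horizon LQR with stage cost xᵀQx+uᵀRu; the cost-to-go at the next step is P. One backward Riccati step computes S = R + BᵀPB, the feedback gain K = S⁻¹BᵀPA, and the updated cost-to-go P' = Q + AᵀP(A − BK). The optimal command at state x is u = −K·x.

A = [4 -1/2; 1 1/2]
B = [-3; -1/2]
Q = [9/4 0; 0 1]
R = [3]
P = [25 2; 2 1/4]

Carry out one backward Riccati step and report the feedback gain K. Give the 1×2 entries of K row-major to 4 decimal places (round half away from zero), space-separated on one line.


-1.3250 0.1493

BᵀP = [-76.0000 -6.1250]
S = R + BᵀPB = [3] + [231.0625] = [234.0625]
BᵀPA = [-310.1250 34.9375]
K = S⁻¹·BᵀPA = [-1.3250 0.1493]
A−BK = [0.0251 -0.0522; 0.3375 0.5746]
AᵀP(A−BK) = [5.3447 -0.5840; -0.5840 0.0975]
P' = Q + AᵀP(A−BK) = [7.5947 -0.5840; -0.5840 1.0975]
tr(P') = 8.6923


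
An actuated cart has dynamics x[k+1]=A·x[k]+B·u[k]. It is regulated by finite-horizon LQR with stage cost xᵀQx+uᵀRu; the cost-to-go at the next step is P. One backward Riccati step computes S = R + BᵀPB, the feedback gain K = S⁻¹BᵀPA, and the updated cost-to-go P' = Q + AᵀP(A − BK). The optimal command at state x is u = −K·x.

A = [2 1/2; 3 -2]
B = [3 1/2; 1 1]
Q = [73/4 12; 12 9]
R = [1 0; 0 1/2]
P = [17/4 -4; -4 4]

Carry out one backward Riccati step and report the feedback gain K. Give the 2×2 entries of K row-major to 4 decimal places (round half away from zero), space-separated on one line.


BᵀP = [8.7500 -8.0000; -1.8750 2.0000]
S = R + BᵀPB = [1 0; 0 1/2] + [18.2500 -3.6250; -3.6250 1.0625] = [19.2500 -3.6250; -3.6250 1.5625]
BᵀPA = [-6.5000 20.3750; 2.2500 -4.9375]
K = S⁻¹·BᵀPA = [-0.1181 0.8229; 1.1661 -1.2509]
A−BK = [1.7712 -1.3432; 1.9520 -1.5720]
AᵀP(A−BK) = [1.6089 -1.5867; -1.5867 2.1199]
P' = Q + AᵀP(A−BK) = [19.8589 10.4133; 10.4133 11.1199]
tr(P') = 30.9788

-0.1181 0.8229 1.1661 -1.2509


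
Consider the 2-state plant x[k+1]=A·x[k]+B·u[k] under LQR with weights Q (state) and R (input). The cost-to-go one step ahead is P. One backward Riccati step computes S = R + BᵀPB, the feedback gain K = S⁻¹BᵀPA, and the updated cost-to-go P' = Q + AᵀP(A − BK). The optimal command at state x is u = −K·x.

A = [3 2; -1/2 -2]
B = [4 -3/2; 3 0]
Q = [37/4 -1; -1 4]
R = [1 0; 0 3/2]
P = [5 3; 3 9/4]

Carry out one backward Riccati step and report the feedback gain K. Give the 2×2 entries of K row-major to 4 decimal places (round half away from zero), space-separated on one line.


0.3437 0.0012 -0.4156 -0.4665

BᵀP = [29.0000 18.7500; -7.5000 -4.5000]
S = R + BᵀPB = [1 0; 0 3/2] + [172.2500 -43.5000; -43.5000 11.2500] = [173.2500 -43.5000; -43.5000 12.7500]
BᵀPA = [77.6250 20.5000; -20.2500 -6.0000]
K = S⁻¹·BᵀPA = [0.3437 0.0012; -0.4156 -0.4665]
A−BK = [1.0018 1.2954; -1.5311 -2.0036]
AᵀP(A−BK) = [1.4667 1.7105; 1.7105 2.1764]
P' = Q + AᵀP(A−BK) = [10.7167 0.7105; 0.7105 6.1764]
tr(P') = 16.8931


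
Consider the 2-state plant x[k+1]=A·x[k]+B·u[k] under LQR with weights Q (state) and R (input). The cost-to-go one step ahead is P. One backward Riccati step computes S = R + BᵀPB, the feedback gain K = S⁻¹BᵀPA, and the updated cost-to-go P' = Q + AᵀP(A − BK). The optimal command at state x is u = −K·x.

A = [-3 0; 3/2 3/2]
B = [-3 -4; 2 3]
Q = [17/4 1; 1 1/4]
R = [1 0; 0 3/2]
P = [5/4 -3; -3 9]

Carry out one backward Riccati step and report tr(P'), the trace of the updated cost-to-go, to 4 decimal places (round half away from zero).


5.4791

BᵀP = [-9.7500 27.0000; -14.0000 39.0000]
S = R + BᵀPB = [1 0; 0 3/2] + [83.2500 120.0000; 120.0000 173.0000] = [84.2500 120.0000; 120.0000 174.5000]
BᵀPA = [69.7500 40.5000; 100.5000 58.5000]
K = S⁻¹·BᵀPA = [0.3692 0.1567; 0.3220 0.2275]
A−BK = [-0.6042 1.3800; -0.2045 0.5041]
AᵀP(A−BK) = [0.3832 -0.0420; -0.0420 0.5958]
P' = Q + AᵀP(A−BK) = [4.6332 0.9580; 0.9580 0.8458]
tr(P') = 5.4791


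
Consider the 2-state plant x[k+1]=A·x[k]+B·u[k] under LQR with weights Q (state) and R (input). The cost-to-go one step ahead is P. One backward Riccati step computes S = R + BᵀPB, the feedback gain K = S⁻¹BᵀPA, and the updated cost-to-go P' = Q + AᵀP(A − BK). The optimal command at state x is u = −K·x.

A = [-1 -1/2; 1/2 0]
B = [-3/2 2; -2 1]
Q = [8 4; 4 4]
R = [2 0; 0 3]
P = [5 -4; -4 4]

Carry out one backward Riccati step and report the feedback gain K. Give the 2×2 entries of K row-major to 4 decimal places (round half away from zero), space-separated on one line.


BᵀP = [0.5000 -2.0000; 6.0000 -4.0000]
S = R + BᵀPB = [2 0; 0 3] + [3.2500 -1.0000; -1.0000 8.0000] = [5.2500 -1.0000; -1.0000 11.0000]
BᵀPA = [-1.5000 -0.2500; -8.0000 -3.0000]
K = S⁻¹·BᵀPA = [-0.4317 -0.1013; -0.7665 -0.2819]
A−BK = [-0.1145 -0.0881; 0.4031 0.0793]
AᵀP(A−BK) = [3.2203 1.0925; 1.0925 0.3789]
P' = Q + AᵀP(A−BK) = [11.2203 5.0925; 5.0925 4.3789]
tr(P') = 15.5991

-0.4317 -0.1013 -0.7665 -0.2819


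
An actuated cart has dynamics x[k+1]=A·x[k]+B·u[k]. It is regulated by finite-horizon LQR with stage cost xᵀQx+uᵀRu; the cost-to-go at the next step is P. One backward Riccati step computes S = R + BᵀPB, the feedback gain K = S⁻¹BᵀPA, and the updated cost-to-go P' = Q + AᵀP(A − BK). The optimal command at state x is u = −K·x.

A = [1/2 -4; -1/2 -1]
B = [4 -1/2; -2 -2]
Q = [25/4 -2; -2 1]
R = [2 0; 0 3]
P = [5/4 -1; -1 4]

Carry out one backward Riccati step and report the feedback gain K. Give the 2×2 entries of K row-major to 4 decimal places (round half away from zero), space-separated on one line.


BᵀP = [7.0000 -12.0000; 1.3750 -7.5000]
S = R + BᵀPB = [2 0; 0 3] + [52.0000 20.5000; 20.5000 14.3125] = [54.0000 20.5000; 20.5000 17.3125]
BᵀPA = [9.5000 -16.0000; 4.4375 2.0000]
K = S⁻¹·BᵀPA = [0.1428 -0.6179; 0.0872 0.8472]
A−BK = [-0.0277 -1.1047; -0.0400 -0.5414]
AᵀP(A−BK) = [0.0687 0.1108; 0.1108 4.4188]
P' = Q + AᵀP(A−BK) = [6.3187 -1.8892; -1.8892 5.4188]
tr(P') = 11.7375

0.1428 -0.6179 0.0872 0.8472


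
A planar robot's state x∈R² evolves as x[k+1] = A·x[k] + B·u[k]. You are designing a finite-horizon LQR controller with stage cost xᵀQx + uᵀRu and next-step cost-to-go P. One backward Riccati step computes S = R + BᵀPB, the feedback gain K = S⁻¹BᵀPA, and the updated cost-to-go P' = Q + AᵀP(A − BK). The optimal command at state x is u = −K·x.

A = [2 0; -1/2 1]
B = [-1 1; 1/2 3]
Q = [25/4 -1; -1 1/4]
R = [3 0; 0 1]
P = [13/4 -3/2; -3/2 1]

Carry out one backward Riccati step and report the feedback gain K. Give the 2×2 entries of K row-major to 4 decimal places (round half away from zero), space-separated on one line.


-1.0583 0.1833 -0.2667 0.2667

BᵀP = [-4.0000 2.0000; -1.2500 1.5000]
S = R + BᵀPB = [3 0; 0 1] + [5.0000 2.0000; 2.0000 3.2500] = [8.0000 2.0000; 2.0000 4.2500]
BᵀPA = [-9.0000 2.0000; -3.2500 1.5000]
K = S⁻¹·BᵀPA = [-1.0583 0.1833; -0.2667 0.2667]
A−BK = [1.2083 -0.0833; 0.8292 0.1083]
AᵀP(A−BK) = [5.8583 -0.9833; -0.9833 0.2333]
P' = Q + AᵀP(A−BK) = [12.1083 -1.9833; -1.9833 0.4833]
tr(P') = 12.5917


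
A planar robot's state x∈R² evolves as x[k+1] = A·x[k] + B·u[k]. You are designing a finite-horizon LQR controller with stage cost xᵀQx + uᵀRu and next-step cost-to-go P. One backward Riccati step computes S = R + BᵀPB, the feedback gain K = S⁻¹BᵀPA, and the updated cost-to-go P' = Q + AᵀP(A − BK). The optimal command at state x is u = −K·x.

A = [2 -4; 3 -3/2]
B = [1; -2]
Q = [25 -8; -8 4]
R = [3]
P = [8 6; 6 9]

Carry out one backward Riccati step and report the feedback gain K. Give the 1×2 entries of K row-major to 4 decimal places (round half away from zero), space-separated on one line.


-1.9130 1.4783

BᵀP = [-4.0000 -12.0000]
S = R + BᵀPB = [3] + [20.0000] = [23.0000]
BᵀPA = [-44.0000 34.0000]
K = S⁻¹·BᵀPA = [-1.9130 1.4783]
A−BK = [3.9130 -5.4783; -0.8261 1.4565]
AᵀP(A−BK) = [100.8261 -129.4565; -129.4565 169.9891]
P' = Q + AᵀP(A−BK) = [125.8261 -137.4565; -137.4565 173.9891]
tr(P') = 299.8152


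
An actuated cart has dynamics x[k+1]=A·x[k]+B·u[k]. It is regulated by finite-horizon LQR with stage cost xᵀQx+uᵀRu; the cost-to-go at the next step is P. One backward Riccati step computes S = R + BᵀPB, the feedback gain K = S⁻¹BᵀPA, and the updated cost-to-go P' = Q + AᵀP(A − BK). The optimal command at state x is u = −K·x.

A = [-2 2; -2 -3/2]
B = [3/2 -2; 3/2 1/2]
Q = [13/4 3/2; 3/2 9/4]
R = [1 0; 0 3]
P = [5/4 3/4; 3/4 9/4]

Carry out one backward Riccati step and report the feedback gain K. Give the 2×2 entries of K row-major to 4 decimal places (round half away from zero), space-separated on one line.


-1.2034 -0.2640 0.0690 -0.6623

BᵀP = [3.0000 4.5000; -2.1250 -0.3750]
S = R + BᵀPB = [1 0; 0 3] + [11.2500 -3.7500; -3.7500 4.0625] = [12.2500 -3.7500; -3.7500 7.0625]
BᵀPA = [-15.0000 -0.7500; 5.0000 -3.6875]
K = S⁻¹·BᵀPA = [-1.2034 -0.2640; 0.0690 -0.6623]
A−BK = [-0.0569 1.0714; -0.2295 -0.7729]
AᵀP(A−BK) = [1.6045 0.3520; 0.3520 2.9224]
P' = Q + AᵀP(A−BK) = [4.8545 1.8520; 1.8520 5.1724]
tr(P') = 10.0268


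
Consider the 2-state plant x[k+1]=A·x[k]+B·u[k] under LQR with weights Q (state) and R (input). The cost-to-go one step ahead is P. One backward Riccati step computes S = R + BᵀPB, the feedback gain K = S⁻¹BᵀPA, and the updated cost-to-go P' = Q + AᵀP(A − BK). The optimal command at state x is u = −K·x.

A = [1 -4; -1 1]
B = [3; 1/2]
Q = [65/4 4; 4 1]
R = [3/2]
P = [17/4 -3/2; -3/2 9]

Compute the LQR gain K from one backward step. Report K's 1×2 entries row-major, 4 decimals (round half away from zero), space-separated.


0.3200 -1.2800

BᵀP = [12.0000 0.0000]
S = R + BᵀPB = [3/2] + [36.0000] = [37.5000]
BᵀPA = [12.0000 -48.0000]
K = S⁻¹·BᵀPA = [0.3200 -1.2800]
A−BK = [0.0400 -0.1600; -1.1600 1.6400]
AᵀP(A−BK) = [12.4100 -18.1400; -18.1400 27.5600]
P' = Q + AᵀP(A−BK) = [28.6600 -14.1400; -14.1400 28.5600]
tr(P') = 57.2200


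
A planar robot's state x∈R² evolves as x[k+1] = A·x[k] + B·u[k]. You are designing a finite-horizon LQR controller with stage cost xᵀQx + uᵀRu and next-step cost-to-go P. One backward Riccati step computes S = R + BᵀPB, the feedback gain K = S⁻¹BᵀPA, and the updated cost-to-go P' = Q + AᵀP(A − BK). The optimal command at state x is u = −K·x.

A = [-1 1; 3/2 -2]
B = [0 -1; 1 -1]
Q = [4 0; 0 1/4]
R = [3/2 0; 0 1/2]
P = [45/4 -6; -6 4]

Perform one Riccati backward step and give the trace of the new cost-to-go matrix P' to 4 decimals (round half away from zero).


BᵀP = [-6.0000 4.0000; -5.2500 2.0000]
S = R + BᵀPB = [3/2 0; 0 1/2] + [4.0000 2.0000; 2.0000 3.2500] = [5.5000 2.0000; 2.0000 3.7500]
BᵀPA = [12.0000 -14.0000; 8.2500 -9.2500]
K = S⁻¹·BᵀPA = [1.7143 -2.0451; 1.2857 -1.3759]
A−BK = [0.2857 -0.3759; 1.0714 -1.3308]
AᵀP(A−BK) = [7.0714 -8.3571; -8.3571 9.8910]
P' = Q + AᵀP(A−BK) = [11.0714 -8.3571; -8.3571 10.1410]
tr(P') = 21.2124

21.2124


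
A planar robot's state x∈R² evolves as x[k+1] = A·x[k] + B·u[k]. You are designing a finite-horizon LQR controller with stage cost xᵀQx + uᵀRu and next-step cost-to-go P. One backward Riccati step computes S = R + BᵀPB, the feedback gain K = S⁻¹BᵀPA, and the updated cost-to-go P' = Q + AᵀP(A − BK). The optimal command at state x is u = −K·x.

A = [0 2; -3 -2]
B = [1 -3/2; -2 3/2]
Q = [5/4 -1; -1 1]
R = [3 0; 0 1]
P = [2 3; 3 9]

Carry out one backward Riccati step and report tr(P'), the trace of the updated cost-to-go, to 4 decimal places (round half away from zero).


BᵀP = [-4.0000 -15.0000; 1.5000 9.0000]
S = R + BᵀPB = [3 0; 0 1] + [26.0000 -16.5000; -16.5000 11.2500] = [29.0000 -16.5000; -16.5000 12.2500]
BᵀPA = [45.0000 22.0000; -27.0000 -15.0000]
K = S⁻¹·BᵀPA = [1.2741 0.2651; -0.4880 -0.8675]
A−BK = [-2.0060 0.4337; 0.2801 -0.1687]
AᵀP(A−BK) = [10.4910 0.6506; 0.6506 1.1566]
P' = Q + AᵀP(A−BK) = [11.7410 -0.3494; -0.3494 2.1566]
tr(P') = 13.8976

13.8976


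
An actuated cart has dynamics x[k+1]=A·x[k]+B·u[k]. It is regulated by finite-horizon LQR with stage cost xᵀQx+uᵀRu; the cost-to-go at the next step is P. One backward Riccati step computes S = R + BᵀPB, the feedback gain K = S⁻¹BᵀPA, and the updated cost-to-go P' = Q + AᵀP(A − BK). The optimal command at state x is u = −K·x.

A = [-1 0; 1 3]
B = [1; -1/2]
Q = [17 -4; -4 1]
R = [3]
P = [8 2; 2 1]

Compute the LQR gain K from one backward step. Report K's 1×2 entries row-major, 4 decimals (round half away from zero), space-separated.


-0.5946 0.4865

BᵀP = [7.0000 1.5000]
S = R + BᵀPB = [3] + [6.2500] = [9.2500]
BᵀPA = [-5.5000 4.5000]
K = S⁻¹·BᵀPA = [-0.5946 0.4865]
A−BK = [-0.4054 -0.4865; 0.7027 3.2432]
AᵀP(A−BK) = [1.7297 -0.3243; -0.3243 6.8108]
P' = Q + AᵀP(A−BK) = [18.7297 -4.3243; -4.3243 7.8108]
tr(P') = 26.5405


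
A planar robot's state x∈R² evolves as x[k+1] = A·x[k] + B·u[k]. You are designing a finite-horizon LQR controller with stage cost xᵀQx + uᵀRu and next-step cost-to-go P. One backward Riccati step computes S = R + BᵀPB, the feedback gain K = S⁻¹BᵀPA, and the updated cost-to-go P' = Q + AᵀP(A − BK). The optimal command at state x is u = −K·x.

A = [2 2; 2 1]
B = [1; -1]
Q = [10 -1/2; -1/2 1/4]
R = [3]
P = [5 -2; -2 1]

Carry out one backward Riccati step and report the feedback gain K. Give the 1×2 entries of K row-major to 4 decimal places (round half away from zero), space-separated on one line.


0.6154 0.8462

BᵀP = [7.0000 -3.0000]
S = R + BᵀPB = [3] + [10.0000] = [13.0000]
BᵀPA = [8.0000 11.0000]
K = S⁻¹·BᵀPA = [0.6154 0.8462]
A−BK = [1.3846 1.1538; 2.6154 1.8462]
AᵀP(A−BK) = [3.0769 3.2308; 3.2308 3.6923]
P' = Q + AᵀP(A−BK) = [13.0769 2.7308; 2.7308 3.9423]
tr(P') = 17.0192


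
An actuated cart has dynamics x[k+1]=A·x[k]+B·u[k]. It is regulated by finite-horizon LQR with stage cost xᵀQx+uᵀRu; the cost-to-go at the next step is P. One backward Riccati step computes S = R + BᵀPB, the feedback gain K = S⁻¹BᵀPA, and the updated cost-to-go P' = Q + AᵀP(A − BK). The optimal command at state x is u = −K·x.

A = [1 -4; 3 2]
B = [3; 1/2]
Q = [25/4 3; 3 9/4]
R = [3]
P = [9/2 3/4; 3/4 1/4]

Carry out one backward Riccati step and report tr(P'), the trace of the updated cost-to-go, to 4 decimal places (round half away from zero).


14.9042

BᵀP = [13.8750 2.3750]
S = R + BᵀPB = [3] + [42.8125] = [45.8125]
BᵀPA = [21.0000 -50.7500]
K = S⁻¹·BᵀPA = [0.4584 -1.1078]
A−BK = [-0.3752 -0.6767; 2.7708 2.5539]
AᵀP(A−BK) = [1.6238 -0.7367; -0.7367 4.7804]
P' = Q + AᵀP(A−BK) = [7.8738 2.2633; 2.2633 7.0304]
tr(P') = 14.9042


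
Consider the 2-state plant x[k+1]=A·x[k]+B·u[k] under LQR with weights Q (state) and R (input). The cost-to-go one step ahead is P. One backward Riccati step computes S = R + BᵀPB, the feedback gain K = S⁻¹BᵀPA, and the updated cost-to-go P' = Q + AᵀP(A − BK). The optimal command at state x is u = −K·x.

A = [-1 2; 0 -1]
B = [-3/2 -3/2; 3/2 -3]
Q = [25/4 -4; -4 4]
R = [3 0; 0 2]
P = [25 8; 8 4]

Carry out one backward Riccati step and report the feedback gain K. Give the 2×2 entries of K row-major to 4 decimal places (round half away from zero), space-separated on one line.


0.3549 -0.8703 0.2498 -0.3010

BᵀP = [-25.5000 -6.0000; -61.5000 -24.0000]
S = R + BᵀPB = [3 0; 0 2] + [29.2500 56.2500; 56.2500 164.2500] = [32.2500 56.2500; 56.2500 166.2500]
BᵀPA = [25.5000 -45.0000; 61.5000 -99.0000]
K = S⁻¹·BᵀPA = [0.3549 -0.8703; 0.2498 -0.3010]
A−BK = [-0.0928 0.2430; 0.2171 -0.5976]
AᵀP(A−BK) = [0.5843 -1.2942; -1.2942 3.0348]
P' = Q + AᵀP(A−BK) = [6.8343 -5.2942; -5.2942 7.0348]
tr(P') = 13.8691


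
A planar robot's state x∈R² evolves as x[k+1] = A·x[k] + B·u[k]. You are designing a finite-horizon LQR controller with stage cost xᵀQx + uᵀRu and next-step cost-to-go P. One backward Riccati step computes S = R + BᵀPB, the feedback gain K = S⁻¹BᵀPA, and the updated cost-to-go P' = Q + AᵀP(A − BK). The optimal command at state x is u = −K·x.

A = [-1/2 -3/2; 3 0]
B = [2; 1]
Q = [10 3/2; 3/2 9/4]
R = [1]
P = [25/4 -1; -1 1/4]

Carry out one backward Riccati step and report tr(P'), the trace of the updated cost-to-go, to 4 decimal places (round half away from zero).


14.3132

BᵀP = [11.5000 -1.7500]
S = R + BᵀPB = [1] + [21.2500] = [22.2500]
BᵀPA = [-11.0000 -17.2500]
K = S⁻¹·BᵀPA = [-0.4944 -0.7753]
A−BK = [0.4888 0.0506; 3.4944 0.7753]
AᵀP(A−BK) = [1.3743 0.6594; 0.6594 0.6889]
P' = Q + AᵀP(A−BK) = [11.3743 2.1594; 2.1594 2.9389]
tr(P') = 14.3132


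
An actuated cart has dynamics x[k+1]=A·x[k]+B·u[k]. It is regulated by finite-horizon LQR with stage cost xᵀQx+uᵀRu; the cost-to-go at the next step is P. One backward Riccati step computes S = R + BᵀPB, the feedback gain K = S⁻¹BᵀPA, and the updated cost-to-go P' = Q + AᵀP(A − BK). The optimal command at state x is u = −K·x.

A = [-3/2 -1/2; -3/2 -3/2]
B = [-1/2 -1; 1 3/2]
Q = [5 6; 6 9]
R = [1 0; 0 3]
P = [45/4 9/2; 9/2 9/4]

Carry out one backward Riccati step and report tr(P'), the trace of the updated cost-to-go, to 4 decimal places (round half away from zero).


BᵀP = [-1.1250 0.0000; -4.5000 -1.1250]
S = R + BᵀPB = [1 0; 0 3] + [0.5625 1.1250; 1.1250 2.8125] = [1.5625 1.1250; 1.1250 5.8125]
BᵀPA = [1.6875 0.5625; 8.4375 3.9375]
K = S⁻¹·BᵀPA = [0.0405 -0.1484; 1.4438 0.7061]
A−BK = [-0.0360 0.1319; -3.7061 -2.4108]
AᵀP(A−BK) = [38.3748 21.2924; 21.2924 11.9280]
P' = Q + AᵀP(A−BK) = [43.3748 27.2924; 27.2924 20.9280]
tr(P') = 64.3028

64.3028


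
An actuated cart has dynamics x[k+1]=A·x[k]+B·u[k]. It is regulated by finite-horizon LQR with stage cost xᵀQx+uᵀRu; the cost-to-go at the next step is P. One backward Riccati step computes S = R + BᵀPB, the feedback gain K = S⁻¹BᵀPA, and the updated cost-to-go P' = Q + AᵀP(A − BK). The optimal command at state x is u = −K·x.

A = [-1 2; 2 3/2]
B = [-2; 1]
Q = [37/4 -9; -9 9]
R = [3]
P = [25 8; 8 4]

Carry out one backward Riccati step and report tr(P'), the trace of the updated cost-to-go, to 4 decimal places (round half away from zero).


41.2100

BᵀP = [-42.0000 -12.0000]
S = R + BᵀPB = [3] + [72.0000] = [75.0000]
BᵀPA = [18.0000 -102.0000]
K = S⁻¹·BᵀPA = [0.2400 -1.3600]
A−BK = [-0.5200 -0.7200; 1.7600 2.8600]
AᵀP(A−BK) = [4.6800 6.4800; 6.4800 18.2800]
P' = Q + AᵀP(A−BK) = [13.9300 -2.5200; -2.5200 27.2800]
tr(P') = 41.2100


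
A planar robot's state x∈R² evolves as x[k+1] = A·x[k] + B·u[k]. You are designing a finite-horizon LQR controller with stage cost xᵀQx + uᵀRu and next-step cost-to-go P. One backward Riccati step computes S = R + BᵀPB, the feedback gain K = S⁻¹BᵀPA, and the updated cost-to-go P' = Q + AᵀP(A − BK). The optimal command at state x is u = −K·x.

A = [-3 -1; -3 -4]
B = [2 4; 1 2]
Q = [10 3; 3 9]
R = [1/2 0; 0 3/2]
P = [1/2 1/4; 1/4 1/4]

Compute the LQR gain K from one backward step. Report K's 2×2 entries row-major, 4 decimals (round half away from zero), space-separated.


-0.7423 -0.5258 -0.4948 -0.3505

BᵀP = [1.2500 0.7500; 2.5000 1.5000]
S = R + BᵀPB = [1/2 0; 0 3/2] + [3.2500 6.5000; 6.5000 13.0000] = [3.7500 6.5000; 6.5000 14.5000]
BᵀPA = [-6.0000 -4.2500; -12.0000 -8.5000]
K = S⁻¹·BᵀPA = [-0.7423 -0.5258; -0.4948 -0.3505]
A−BK = [0.4639 1.4536; -1.2680 -2.7732]
AᵀP(A−BK) = [0.8582 0.8892; 0.8892 1.2861]
P' = Q + AᵀP(A−BK) = [10.8582 3.8892; 3.8892 10.2861]
tr(P') = 21.1443


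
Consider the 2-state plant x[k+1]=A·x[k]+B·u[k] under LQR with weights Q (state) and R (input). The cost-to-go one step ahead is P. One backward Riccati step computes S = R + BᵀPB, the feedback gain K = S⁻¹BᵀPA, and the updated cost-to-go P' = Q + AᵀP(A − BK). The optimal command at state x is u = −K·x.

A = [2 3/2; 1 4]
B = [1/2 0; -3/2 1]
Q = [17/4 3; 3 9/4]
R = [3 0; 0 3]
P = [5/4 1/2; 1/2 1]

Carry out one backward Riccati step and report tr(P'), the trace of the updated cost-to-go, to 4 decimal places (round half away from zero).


BᵀP = [-0.1250 -1.2500; 0.5000 1.0000]
S = R + BᵀPB = [3 0; 0 3] + [1.8125 -1.2500; -1.2500 1.0000] = [4.8125 -1.2500; -1.2500 4.0000]
BᵀPA = [-1.5000 -5.1875; 2.0000 4.7500]
K = S⁻¹·BᵀPA = [-0.1979 -0.8375; 0.4382 0.9258]
A−BK = [2.0989 1.9187; 0.2650 1.8180]
AᵀP(A−BK) = [6.8269 9.3922; 9.3922 16.0707]
P' = Q + AᵀP(A−BK) = [11.0769 12.3922; 12.3922 18.3207]
tr(P') = 29.3975

29.3975


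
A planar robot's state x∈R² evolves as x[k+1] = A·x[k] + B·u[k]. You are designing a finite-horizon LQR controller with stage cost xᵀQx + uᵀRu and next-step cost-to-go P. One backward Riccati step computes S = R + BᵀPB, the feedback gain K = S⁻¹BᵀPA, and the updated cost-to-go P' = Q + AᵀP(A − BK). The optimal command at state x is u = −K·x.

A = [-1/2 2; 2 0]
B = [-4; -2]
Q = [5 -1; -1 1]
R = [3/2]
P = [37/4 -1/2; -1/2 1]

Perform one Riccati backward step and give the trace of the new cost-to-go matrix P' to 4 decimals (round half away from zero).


12.4568

BᵀP = [-36.0000 0.0000]
S = R + BᵀPB = [3/2] + [144.0000] = [145.5000]
BᵀPA = [18.0000 -72.0000]
K = S⁻¹·BᵀPA = [0.1237 -0.4948]
A−BK = [-0.0052 0.0206; 2.2474 -0.9897]
AᵀP(A−BK) = [5.0857 -2.3428; -2.3428 1.3711]
P' = Q + AᵀP(A−BK) = [10.0857 -3.3428; -3.3428 2.3711]
tr(P') = 12.4568


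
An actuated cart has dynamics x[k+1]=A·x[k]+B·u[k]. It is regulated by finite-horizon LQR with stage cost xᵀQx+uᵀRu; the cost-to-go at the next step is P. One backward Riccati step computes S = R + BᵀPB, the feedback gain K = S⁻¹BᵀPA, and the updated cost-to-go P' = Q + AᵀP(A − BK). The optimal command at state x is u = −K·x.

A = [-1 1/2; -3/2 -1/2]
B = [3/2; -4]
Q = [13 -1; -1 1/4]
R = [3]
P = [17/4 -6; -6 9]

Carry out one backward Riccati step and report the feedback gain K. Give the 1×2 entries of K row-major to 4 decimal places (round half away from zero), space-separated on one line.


0.1624 0.1649

BᵀP = [30.3750 -45.0000]
S = R + BᵀPB = [3] + [225.5625] = [228.5625]
BᵀPA = [37.1250 37.6875]
K = S⁻¹·BᵀPA = [0.1624 0.1649]
A−BK = [-1.2436 0.2527; -0.8503 0.1596]
AᵀP(A−BK) = [0.4699 0.0035; 0.0035 0.0982]
P' = Q + AᵀP(A−BK) = [13.4699 -0.9965; -0.9965 0.3482]
tr(P') = 13.8181


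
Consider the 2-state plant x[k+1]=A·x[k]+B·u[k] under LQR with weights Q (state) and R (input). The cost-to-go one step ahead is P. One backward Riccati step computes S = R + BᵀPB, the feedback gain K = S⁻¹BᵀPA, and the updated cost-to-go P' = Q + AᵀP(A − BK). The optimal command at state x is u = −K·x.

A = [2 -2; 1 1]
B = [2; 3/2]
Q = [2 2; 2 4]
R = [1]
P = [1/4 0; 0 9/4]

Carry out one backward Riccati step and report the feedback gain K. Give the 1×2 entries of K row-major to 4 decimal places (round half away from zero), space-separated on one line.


BᵀP = [0.5000 3.3750]
S = R + BᵀPB = [1] + [6.0625] = [7.0625]
BᵀPA = [4.3750 2.3750]
K = S⁻¹·BᵀPA = [0.6195 0.3363]
A−BK = [0.7611 -2.6726; 0.0708 0.4956]
AᵀP(A−BK) = [0.5398 -0.2212; -0.2212 2.4513]
P' = Q + AᵀP(A−BK) = [2.5398 1.7788; 1.7788 6.4513]
tr(P') = 8.9912

0.6195 0.3363


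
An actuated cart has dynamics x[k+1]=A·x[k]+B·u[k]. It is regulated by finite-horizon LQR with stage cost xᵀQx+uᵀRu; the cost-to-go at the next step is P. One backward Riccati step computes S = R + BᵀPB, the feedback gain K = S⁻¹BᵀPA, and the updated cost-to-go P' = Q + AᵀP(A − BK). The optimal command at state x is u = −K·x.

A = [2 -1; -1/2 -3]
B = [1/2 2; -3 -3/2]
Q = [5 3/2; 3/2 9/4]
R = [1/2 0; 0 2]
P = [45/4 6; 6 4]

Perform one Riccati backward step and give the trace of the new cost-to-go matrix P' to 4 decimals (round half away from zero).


11.7480

BᵀP = [-12.3750 -9.0000; 13.5000 6.0000]
S = R + BᵀPB = [1/2 0; 0 2] + [20.8125 -11.2500; -11.2500 18.0000] = [21.3125 -11.2500; -11.2500 20.0000]
BᵀPA = [-20.2500 39.3750; 24.0000 -31.5000]
K = S⁻¹·BᵀPA = [-0.4505 1.4453; 0.9466 -0.7620]
A−BK = [0.3320 -0.1985; -0.4315 0.1927]
AᵀP(A−BK) = [2.1593 -1.9445; -1.9445 2.3387]
P' = Q + AᵀP(A−BK) = [7.1593 -0.4445; -0.4445 4.5887]
tr(P') = 11.7480


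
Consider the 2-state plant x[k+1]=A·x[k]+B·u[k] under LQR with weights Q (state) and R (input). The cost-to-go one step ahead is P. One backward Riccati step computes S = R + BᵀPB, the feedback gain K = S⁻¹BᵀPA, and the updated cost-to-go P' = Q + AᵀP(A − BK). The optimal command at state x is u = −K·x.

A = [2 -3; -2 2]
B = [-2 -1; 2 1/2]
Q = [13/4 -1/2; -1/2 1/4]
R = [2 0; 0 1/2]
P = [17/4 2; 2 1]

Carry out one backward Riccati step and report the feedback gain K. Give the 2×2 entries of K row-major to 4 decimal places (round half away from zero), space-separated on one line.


BᵀP = [-4.5000 -2.0000; -3.2500 -1.5000]
S = R + BᵀPB = [2 0; 0 1/2] + [5.0000 3.5000; 3.5000 2.5000] = [7.0000 3.5000; 3.5000 3.0000]
BᵀPA = [-5.0000 9.5000; -3.5000 6.7500]
K = S⁻¹·BᵀPA = [-0.3143 0.5571; -0.8000 1.6000]
A−BK = [0.5714 -0.2857; -0.9714 0.0857]
AᵀP(A−BK) = [0.6286 -1.1143; -1.1143 2.1571]
P' = Q + AᵀP(A−BK) = [3.8786 -1.6143; -1.6143 2.4071]
tr(P') = 6.2857

-0.3143 0.5571 -0.8000 1.6000


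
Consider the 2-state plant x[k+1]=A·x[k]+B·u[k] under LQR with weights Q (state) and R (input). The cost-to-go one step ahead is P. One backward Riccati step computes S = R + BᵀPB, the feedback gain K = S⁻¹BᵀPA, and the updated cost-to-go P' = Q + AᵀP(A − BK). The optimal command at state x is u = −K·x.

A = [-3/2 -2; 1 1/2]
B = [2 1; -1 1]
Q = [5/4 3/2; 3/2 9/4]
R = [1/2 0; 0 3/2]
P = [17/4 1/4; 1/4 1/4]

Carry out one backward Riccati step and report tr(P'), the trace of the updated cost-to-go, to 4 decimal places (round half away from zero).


4.2466

BᵀP = [8.2500 0.2500; 4.5000 0.5000]
S = R + BᵀPB = [1/2 0; 0 3/2] + [16.2500 8.5000; 8.5000 5.0000] = [16.7500 8.5000; 8.5000 6.5000]
BᵀPA = [-12.1250 -16.3750; -6.2500 -8.7500]
K = S⁻¹·BᵀPA = [-0.7014 -0.8754; -0.0444 -0.2014]
A−BK = [-0.0529 -0.0478; 0.3430 -0.1741]
AᵀP(A−BK) = [0.2811 0.3144; 0.3144 0.4654]
P' = Q + AᵀP(A−BK) = [1.5311 1.8144; 1.8144 2.7154]
tr(P') = 4.2466


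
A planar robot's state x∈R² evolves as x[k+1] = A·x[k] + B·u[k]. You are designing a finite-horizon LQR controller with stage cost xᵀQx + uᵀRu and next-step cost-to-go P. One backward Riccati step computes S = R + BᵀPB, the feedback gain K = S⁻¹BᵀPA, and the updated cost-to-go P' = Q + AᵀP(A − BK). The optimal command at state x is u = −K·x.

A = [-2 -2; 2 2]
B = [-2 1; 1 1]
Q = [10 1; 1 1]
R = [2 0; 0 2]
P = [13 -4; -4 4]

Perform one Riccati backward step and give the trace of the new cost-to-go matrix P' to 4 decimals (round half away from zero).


18.5102

BᵀP = [-30.0000 12.0000; 9.0000 0.0000]
S = R + BᵀPB = [2 0; 0 2] + [72.0000 -18.0000; -18.0000 9.0000] = [74.0000 -18.0000; -18.0000 11.0000]
BᵀPA = [84.0000 84.0000; -18.0000 -18.0000]
K = S⁻¹·BᵀPA = [1.2245 1.2245; 0.3673 0.3673]
A−BK = [0.0816 0.0816; 0.4082 0.4082]
AᵀP(A−BK) = [3.7551 3.7551; 3.7551 3.7551]
P' = Q + AᵀP(A−BK) = [13.7551 4.7551; 4.7551 4.7551]
tr(P') = 18.5102


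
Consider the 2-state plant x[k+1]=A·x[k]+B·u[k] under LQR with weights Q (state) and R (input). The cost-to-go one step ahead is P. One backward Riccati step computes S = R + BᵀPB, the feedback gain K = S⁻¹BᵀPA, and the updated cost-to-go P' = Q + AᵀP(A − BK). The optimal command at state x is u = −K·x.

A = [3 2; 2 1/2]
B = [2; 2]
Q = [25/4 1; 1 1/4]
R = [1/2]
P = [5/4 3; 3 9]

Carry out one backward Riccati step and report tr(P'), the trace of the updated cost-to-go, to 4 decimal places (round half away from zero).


BᵀP = [8.5000 24.0000]
S = R + BᵀPB = [1/2] + [65.0000] = [65.5000]
BᵀPA = [73.5000 29.0000]
K = S⁻¹·BᵀPA = [1.1221 0.4427]
A−BK = [0.7557 1.1145; -0.2443 -0.3855]
AᵀP(A−BK) = [0.7729 0.4580; 0.4580 0.4103]
P' = Q + AᵀP(A−BK) = [7.0229 1.4580; 1.4580 0.6603]
tr(P') = 7.6832

7.6832


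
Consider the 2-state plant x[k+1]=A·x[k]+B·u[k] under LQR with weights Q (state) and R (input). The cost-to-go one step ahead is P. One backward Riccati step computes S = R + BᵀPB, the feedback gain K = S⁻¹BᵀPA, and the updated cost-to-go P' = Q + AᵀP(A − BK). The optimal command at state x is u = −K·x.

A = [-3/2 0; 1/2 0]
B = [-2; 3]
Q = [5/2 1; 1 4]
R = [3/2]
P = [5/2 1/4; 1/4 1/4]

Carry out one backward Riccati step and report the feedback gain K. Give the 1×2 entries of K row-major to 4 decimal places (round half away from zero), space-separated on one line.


BᵀP = [-4.2500 0.2500]
S = R + BᵀPB = [3/2] + [9.2500] = [10.7500]
BᵀPA = [6.5000 0.0000]
K = S⁻¹·BᵀPA = [0.6047 0.0000]
A−BK = [-0.2907 0.0000; -1.3140 0.0000]
AᵀP(A−BK) = [1.3823 0.0000; 0.0000 0.0000]
P' = Q + AᵀP(A−BK) = [3.8823 1.0000; 1.0000 4.0000]
tr(P') = 7.8823

0.6047 0.0000


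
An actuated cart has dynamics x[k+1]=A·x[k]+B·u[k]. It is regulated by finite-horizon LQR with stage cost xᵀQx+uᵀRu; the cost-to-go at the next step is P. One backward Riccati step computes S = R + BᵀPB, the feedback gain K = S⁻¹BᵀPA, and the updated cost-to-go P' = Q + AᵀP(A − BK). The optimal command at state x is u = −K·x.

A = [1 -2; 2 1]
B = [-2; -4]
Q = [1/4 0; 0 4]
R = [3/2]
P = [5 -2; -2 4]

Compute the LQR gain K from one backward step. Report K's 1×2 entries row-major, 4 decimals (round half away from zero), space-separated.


-0.4860 -0.1495

BᵀP = [-2.0000 -12.0000]
S = R + BᵀPB = [3/2] + [52.0000] = [53.5000]
BᵀPA = [-26.0000 -8.0000]
K = S⁻¹·BᵀPA = [-0.4860 -0.1495]
A−BK = [0.0280 -2.2991; 0.0561 0.4019]
AᵀP(A−BK) = [0.3645 0.1121; 0.1121 30.8037]
P' = Q + AᵀP(A−BK) = [0.6145 0.1121; 0.1121 34.8037]
tr(P') = 35.4182


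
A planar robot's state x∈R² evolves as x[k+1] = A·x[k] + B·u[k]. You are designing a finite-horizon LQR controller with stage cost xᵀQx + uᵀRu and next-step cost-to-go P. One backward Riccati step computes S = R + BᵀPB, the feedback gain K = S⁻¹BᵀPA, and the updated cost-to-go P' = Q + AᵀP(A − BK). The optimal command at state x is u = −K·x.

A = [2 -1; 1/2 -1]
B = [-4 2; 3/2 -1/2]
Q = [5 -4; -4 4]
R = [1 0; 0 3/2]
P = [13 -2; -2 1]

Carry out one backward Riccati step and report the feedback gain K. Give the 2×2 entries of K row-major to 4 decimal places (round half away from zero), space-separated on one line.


-0.3345 0.1094 0.2314 -0.1722

BᵀP = [-55.0000 9.5000; 27.0000 -4.5000]
S = R + BᵀPB = [1 0; 0 3/2] + [234.2500 -114.7500; -114.7500 56.2500] = [235.2500 -114.7500; -114.7500 57.7500]
BᵀPA = [-105.2500 45.5000; 51.7500 -22.5000]
K = S⁻¹·BᵀPA = [-0.3345 0.1094; 0.2314 -0.1722]
A−BK = [0.1991 -0.2179; 1.1175 -1.2502]
AᵀP(A−BK) = [1.0664 -1.0726; -1.0726 1.1471]
P' = Q + AᵀP(A−BK) = [6.0664 -5.0726; -5.0726 5.1471]
tr(P') = 11.2135


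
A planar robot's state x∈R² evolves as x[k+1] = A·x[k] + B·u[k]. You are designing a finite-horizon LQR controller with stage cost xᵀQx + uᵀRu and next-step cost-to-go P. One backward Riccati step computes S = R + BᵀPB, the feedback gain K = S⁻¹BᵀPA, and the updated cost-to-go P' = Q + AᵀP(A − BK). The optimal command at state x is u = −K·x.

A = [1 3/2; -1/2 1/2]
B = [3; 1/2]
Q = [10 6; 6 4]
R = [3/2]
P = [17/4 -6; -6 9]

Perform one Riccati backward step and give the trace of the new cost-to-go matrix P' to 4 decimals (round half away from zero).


BᵀP = [9.7500 -13.5000]
S = R + BᵀPB = [3/2] + [22.5000] = [24.0000]
BᵀPA = [16.5000 7.8750]
K = S⁻¹·BᵀPA = [0.6875 0.3281]
A−BK = [-1.0625 0.5156; -0.8438 0.3359]
AᵀP(A−BK) = [1.1563 0.2109; 0.2109 0.2285]
P' = Q + AᵀP(A−BK) = [11.1563 6.2109; 6.2109 4.2285]
tr(P') = 15.3848

15.3848


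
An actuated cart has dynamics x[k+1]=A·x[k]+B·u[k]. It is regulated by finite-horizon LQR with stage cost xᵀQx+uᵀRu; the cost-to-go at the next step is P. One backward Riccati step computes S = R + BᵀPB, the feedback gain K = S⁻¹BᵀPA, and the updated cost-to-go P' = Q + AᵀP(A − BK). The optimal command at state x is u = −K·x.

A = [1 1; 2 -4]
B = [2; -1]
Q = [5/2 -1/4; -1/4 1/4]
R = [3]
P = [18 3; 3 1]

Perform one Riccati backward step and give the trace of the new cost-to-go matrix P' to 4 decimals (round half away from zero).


15.2188

BᵀP = [33.0000 5.0000]
S = R + BᵀPB = [3] + [61.0000] = [64.0000]
BᵀPA = [43.0000 13.0000]
K = S⁻¹·BᵀPA = [0.6719 0.2031]
A−BK = [-0.3438 0.5938; 2.6719 -3.7969]
AᵀP(A−BK) = [5.1094 -4.7344; -4.7344 7.3594]
P' = Q + AᵀP(A−BK) = [7.6094 -4.9844; -4.9844 7.6094]
tr(P') = 15.2188


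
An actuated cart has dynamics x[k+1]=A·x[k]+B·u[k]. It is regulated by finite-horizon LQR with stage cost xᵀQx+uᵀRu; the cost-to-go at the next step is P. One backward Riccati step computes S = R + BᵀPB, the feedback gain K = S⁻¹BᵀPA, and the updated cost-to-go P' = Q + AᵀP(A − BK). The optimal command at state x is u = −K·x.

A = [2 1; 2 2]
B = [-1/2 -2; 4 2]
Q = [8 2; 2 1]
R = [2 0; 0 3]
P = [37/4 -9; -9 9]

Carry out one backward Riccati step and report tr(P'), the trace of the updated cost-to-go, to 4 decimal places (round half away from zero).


10.2873

BᵀP = [-40.6250 40.5000; -36.5000 36.0000]
S = R + BᵀPB = [2 0; 0 3] + [182.3125 162.2500; 162.2500 145.0000] = [184.3125 162.2500; 162.2500 148.0000]
BᵀPA = [-0.2500 40.3750; -1.0000 35.5000]
K = S⁻¹·BᵀPA = [0.1314 0.2262; -0.1508 -0.0081]
A−BK = [1.7641 1.0968; 1.7760 1.1114]
AᵀP(A−BK) = [0.8820 0.5484; 0.5484 0.4052]
P' = Q + AᵀP(A−BK) = [8.8820 2.5484; 2.5484 1.4052]
tr(P') = 10.2873
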